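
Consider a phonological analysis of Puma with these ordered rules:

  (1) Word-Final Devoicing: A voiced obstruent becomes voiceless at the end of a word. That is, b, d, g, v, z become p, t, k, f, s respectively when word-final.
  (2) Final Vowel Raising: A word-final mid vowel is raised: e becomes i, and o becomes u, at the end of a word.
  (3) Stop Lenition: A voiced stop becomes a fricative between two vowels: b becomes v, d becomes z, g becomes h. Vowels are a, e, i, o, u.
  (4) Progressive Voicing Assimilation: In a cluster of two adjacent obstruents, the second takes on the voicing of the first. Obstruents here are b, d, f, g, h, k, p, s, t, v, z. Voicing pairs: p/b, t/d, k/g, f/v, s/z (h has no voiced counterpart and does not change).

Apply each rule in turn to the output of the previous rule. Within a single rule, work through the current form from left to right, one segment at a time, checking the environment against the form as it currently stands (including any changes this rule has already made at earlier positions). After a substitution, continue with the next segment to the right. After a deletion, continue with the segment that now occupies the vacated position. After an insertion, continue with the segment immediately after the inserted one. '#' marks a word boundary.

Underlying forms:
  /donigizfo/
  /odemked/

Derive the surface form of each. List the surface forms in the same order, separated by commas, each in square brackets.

/donigizfo/:
  (1) Word-Final Devoicing: no change — [donigizfo]
  (2) Final Vowel Raising: [donigizfo] → [donigizfu]
  (3) Stop Lenition: [donigizfu] → [donihizfu]
  (4) Progressive Voicing Assimilation: [donihizfu] → [donihizvu]
/odemked/:
  (1) Word-Final Devoicing: [odemked] → [odemket]
  (2) Final Vowel Raising: no change — [odemket]
  (3) Stop Lenition: [odemket] → [ozemket]
  (4) Progressive Voicing Assimilation: no change — [ozemket]

[donihizvu], [ozemket]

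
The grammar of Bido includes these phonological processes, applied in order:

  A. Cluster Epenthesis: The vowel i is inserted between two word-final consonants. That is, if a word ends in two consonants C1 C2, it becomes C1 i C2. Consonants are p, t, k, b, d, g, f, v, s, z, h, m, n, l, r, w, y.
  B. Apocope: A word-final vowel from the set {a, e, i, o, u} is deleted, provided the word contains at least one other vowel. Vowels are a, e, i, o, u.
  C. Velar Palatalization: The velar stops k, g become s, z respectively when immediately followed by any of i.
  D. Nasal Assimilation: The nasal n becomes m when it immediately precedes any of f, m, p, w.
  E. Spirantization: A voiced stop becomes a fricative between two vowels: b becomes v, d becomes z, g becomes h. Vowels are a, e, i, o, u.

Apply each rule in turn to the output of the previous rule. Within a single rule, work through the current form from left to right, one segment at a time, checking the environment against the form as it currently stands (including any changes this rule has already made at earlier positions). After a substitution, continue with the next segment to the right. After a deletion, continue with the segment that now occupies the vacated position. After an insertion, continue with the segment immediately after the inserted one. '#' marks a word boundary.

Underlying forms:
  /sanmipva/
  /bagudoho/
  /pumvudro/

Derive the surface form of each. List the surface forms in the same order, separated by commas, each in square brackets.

[sammipv], [bahuzoh], [pumvudr]

/sanmipva/:
  A Cluster Epenthesis: no change — [sanmipva]
  B Apocope: [sanmipva] → [sanmipv]
  C Velar Palatalization: no change — [sanmipv]
  D Nasal Assimilation: [sanmipv] → [sammipv]
  E Spirantization: no change — [sammipv]
/bagudoho/:
  A Cluster Epenthesis: no change — [bagudoho]
  B Apocope: [bagudoho] → [bagudoh]
  C Velar Palatalization: no change — [bagudoh]
  D Nasal Assimilation: no change — [bagudoh]
  E Spirantization: [bagudoh] → [bahuzoh]
/pumvudro/:
  A Cluster Epenthesis: no change — [pumvudro]
  B Apocope: [pumvudro] → [pumvudr]
  C Velar Palatalization: no change — [pumvudr]
  D Nasal Assimilation: no change — [pumvudr]
  E Spirantization: no change — [pumvudr]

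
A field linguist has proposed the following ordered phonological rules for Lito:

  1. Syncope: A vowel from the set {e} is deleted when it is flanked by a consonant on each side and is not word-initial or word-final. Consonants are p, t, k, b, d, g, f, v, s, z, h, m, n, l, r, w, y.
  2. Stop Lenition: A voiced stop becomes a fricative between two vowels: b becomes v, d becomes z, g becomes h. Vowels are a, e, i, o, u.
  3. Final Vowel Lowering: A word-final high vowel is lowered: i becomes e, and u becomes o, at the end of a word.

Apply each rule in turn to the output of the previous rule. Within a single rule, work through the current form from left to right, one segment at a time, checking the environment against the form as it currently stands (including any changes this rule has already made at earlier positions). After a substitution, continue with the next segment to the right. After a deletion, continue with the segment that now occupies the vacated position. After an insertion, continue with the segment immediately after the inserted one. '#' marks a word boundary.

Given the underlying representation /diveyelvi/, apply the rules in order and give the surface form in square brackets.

[divylve]

1 Syncope: [diveyelvi] → [divylvi]
2 Stop Lenition: no change — [divylvi]
3 Final Vowel Lowering: [divylvi] → [divylve]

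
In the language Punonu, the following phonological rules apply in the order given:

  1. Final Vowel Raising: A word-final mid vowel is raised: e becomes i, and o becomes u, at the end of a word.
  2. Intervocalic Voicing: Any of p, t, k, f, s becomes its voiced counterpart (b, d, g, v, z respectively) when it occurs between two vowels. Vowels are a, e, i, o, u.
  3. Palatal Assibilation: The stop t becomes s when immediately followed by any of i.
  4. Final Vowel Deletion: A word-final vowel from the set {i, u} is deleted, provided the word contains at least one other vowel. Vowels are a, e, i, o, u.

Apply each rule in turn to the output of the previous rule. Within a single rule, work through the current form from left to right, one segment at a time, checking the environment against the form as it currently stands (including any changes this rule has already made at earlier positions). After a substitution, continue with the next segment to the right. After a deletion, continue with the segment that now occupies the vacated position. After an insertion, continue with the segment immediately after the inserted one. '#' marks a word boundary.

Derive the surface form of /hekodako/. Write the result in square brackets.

[hegodag]

1 Final Vowel Raising: [hekodako] → [hekodaku]
2 Intervocalic Voicing: [hekodaku] → [hegodagu]
3 Palatal Assibilation: no change — [hegodagu]
4 Final Vowel Deletion: [hegodagu] → [hegodag]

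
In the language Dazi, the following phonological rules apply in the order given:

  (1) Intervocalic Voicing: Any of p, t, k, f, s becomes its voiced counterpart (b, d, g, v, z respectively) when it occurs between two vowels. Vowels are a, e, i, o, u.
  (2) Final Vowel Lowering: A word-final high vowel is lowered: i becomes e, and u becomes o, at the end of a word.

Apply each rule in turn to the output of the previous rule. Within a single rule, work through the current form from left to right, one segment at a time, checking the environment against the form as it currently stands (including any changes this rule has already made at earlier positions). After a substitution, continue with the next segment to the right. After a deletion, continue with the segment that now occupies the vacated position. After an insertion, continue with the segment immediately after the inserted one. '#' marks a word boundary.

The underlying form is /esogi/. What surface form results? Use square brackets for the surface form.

(1) Intervocalic Voicing: [esogi] → [ezogi]
(2) Final Vowel Lowering: [ezogi] → [ezoge]

[ezoge]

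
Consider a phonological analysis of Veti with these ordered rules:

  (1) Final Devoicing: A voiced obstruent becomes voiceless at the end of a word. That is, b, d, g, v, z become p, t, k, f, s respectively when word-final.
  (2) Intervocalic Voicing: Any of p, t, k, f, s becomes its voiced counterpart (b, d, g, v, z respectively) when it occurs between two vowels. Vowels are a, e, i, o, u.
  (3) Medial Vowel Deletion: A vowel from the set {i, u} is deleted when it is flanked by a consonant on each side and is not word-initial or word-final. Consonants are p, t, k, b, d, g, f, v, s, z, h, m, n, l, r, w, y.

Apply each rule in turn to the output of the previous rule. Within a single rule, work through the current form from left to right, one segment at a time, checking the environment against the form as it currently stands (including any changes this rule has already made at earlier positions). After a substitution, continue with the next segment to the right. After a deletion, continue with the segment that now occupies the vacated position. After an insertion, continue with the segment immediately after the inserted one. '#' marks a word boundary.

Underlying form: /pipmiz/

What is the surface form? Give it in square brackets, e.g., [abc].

(1) Final Devoicing: [pipmiz] → [pipmis]
(2) Intervocalic Voicing: no change — [pipmis]
(3) Medial Vowel Deletion: [pipmis] → [ppms]

[ppms]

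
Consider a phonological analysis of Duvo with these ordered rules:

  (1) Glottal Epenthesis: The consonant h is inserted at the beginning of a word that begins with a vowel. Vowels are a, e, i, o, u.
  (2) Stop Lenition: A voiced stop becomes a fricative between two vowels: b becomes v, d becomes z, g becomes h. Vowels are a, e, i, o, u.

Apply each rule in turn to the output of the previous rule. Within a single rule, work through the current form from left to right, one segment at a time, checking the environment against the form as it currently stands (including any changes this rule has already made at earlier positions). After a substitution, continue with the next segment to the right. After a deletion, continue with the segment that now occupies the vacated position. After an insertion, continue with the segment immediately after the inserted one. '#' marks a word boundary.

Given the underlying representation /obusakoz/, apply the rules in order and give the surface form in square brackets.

[hovusakoz]

(1) Glottal Epenthesis: [obusakoz] → [hobusakoz]
(2) Stop Lenition: [hobusakoz] → [hovusakoz]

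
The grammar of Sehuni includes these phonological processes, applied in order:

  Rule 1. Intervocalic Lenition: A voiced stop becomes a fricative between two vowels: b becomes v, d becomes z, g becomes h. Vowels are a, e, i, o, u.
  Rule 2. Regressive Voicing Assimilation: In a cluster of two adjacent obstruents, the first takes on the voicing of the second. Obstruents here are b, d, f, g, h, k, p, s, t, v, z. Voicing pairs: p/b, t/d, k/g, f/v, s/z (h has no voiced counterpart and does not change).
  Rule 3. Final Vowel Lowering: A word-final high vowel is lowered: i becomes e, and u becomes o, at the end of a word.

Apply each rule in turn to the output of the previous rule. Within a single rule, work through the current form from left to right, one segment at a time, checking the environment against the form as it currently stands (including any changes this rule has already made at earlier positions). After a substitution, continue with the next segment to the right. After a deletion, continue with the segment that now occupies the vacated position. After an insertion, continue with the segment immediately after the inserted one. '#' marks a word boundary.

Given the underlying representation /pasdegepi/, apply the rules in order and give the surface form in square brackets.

Rule 1 Intervocalic Lenition: [pasdegepi] → [pasdehepi]
Rule 2 Regressive Voicing Assimilation: [pasdehepi] → [pazdehepi]
Rule 3 Final Vowel Lowering: [pazdehepi] → [pazdehepe]

[pazdehepe]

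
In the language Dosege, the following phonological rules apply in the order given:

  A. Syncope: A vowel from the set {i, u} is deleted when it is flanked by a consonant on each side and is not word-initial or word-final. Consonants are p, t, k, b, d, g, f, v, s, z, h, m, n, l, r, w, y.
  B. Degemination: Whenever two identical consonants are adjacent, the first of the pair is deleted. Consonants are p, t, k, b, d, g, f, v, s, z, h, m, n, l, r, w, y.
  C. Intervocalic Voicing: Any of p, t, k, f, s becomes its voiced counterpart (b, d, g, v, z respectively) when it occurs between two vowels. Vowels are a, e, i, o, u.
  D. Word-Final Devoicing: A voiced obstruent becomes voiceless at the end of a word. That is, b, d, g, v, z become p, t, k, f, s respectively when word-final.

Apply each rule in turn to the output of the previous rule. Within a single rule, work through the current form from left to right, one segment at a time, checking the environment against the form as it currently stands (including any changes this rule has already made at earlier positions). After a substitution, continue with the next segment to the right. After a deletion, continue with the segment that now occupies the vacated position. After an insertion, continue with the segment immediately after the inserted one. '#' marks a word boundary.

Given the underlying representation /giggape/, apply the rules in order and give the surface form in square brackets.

[gabe]

A Syncope: [giggape] → [gggape]
B Degemination: [gggape] → [gape]
C Intervocalic Voicing: [gape] → [gabe]
D Word-Final Devoicing: no change — [gabe]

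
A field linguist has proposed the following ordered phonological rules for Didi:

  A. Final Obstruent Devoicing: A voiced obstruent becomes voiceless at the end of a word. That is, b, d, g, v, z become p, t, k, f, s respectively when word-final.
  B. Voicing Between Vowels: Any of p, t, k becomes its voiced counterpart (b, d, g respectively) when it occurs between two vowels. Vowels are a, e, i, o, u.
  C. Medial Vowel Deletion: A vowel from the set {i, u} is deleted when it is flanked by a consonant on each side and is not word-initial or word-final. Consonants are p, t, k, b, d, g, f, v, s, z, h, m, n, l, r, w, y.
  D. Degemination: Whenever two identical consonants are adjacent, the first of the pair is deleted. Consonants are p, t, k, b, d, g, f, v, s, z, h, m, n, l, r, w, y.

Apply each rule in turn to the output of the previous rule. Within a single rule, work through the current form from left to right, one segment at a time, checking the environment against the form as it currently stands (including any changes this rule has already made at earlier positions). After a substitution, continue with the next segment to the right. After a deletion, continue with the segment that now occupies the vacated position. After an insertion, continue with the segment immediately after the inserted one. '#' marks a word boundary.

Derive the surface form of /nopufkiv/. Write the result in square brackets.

[nobfkf]

A Final Obstruent Devoicing: [nopufkiv] → [nopufkif]
B Voicing Between Vowels: [nopufkif] → [nobufkif]
C Medial Vowel Deletion: [nobufkif] → [nobfkf]
D Degemination: no change — [nobfkf]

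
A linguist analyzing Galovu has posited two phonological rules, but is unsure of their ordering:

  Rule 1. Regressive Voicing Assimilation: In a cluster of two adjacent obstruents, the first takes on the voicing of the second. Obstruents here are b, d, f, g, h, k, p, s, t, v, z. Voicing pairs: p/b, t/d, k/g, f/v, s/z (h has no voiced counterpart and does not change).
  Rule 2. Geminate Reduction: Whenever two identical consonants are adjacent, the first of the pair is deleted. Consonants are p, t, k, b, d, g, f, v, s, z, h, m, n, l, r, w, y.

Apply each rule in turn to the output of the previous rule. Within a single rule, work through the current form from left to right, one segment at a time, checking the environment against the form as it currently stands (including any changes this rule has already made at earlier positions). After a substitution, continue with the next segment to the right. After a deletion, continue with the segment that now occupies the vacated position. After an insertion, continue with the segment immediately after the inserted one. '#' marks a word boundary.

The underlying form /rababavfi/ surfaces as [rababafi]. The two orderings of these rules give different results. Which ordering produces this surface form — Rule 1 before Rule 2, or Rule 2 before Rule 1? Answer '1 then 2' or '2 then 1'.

1 then 2

Order 1 then 2:
  1 Regressive Voicing Assimilation: [rababavfi] → [rababaffi]
  2 Geminate Reduction: [rababaffi] → [rababafi]
  result: [rababafi]
Order 2 then 1:
  2 Geminate Reduction: no change — [rababavfi]
  1 Regressive Voicing Assimilation: [rababavfi] → [rababaffi]
  result: [rababaffi]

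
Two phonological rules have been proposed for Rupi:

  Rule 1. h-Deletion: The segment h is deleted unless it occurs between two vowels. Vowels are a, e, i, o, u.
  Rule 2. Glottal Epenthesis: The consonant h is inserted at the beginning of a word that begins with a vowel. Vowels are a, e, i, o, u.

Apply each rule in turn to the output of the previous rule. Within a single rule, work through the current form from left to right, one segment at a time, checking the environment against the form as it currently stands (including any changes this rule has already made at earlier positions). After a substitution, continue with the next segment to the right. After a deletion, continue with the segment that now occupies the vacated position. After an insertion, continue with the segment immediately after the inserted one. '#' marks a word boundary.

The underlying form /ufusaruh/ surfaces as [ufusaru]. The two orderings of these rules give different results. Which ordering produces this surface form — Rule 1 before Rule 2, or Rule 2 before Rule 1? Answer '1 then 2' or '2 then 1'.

Order 1 then 2:
  1 h-Deletion: [ufusaruh] → [ufusaru]
  2 Glottal Epenthesis: [ufusaru] → [hufusaru]
  result: [hufusaru]
Order 2 then 1:
  2 Glottal Epenthesis: [ufusaruh] → [hufusaruh]
  1 h-Deletion: [hufusaruh] → [ufusaru]
  result: [ufusaru]

2 then 1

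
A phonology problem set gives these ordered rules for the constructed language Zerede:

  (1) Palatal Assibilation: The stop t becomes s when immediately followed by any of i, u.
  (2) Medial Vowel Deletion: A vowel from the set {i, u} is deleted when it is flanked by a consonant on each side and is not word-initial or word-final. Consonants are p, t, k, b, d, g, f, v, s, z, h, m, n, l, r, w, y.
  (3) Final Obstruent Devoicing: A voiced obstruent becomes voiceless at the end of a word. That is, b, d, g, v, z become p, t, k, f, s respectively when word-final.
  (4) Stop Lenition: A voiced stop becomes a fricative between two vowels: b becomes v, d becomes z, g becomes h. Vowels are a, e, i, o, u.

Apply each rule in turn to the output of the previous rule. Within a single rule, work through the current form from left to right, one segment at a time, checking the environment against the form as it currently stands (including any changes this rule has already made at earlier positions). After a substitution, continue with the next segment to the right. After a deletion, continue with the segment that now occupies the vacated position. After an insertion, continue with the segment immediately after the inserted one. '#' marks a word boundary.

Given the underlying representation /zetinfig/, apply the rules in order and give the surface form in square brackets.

[zesnfk]

(1) Palatal Assibilation: [zetinfig] → [zesinfig]
(2) Medial Vowel Deletion: [zesinfig] → [zesnfg]
(3) Final Obstruent Devoicing: [zesnfg] → [zesnfk]
(4) Stop Lenition: no change — [zesnfk]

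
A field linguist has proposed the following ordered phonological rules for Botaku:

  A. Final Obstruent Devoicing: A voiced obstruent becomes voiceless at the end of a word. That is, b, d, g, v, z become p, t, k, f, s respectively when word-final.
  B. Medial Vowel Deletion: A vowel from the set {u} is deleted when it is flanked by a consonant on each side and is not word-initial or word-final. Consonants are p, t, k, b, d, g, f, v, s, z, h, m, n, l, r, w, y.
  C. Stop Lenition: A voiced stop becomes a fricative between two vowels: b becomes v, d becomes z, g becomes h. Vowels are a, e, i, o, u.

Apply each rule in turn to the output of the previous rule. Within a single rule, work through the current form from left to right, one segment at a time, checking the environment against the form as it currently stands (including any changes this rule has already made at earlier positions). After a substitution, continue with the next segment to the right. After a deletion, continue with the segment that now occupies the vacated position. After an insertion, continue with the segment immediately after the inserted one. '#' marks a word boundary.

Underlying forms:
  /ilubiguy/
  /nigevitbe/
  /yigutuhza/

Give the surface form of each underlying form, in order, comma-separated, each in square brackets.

[ilbigy], [nihevitbe], [yigthza]

/ilubiguy/:
  A Final Obstruent Devoicing: no change — [ilubiguy]
  B Medial Vowel Deletion: [ilubiguy] → [ilbigy]
  C Stop Lenition: no change — [ilbigy]
/nigevitbe/:
  A Final Obstruent Devoicing: no change — [nigevitbe]
  B Medial Vowel Deletion: no change — [nigevitbe]
  C Stop Lenition: [nigevitbe] → [nihevitbe]
/yigutuhza/:
  A Final Obstruent Devoicing: no change — [yigutuhza]
  B Medial Vowel Deletion: [yigutuhza] → [yigthza]
  C Stop Lenition: no change — [yigthza]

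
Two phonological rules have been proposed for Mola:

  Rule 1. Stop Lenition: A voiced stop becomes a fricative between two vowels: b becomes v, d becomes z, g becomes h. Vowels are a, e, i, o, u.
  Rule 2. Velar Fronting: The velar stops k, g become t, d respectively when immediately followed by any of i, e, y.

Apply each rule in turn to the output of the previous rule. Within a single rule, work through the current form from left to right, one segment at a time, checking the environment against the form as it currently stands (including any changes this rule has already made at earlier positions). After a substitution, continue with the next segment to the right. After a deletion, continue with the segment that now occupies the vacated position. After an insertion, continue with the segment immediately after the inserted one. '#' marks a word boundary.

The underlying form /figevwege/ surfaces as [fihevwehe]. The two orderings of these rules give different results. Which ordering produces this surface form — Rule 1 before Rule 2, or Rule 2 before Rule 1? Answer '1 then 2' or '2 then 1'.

1 then 2

Order 1 then 2:
  1 Stop Lenition: [figevwege] → [fihevwehe]
  2 Velar Fronting: no change — [fihevwehe]
  result: [fihevwehe]
Order 2 then 1:
  2 Velar Fronting: [figevwege] → [fidevwede]
  1 Stop Lenition: [fidevwede] → [fizevweze]
  result: [fizevweze]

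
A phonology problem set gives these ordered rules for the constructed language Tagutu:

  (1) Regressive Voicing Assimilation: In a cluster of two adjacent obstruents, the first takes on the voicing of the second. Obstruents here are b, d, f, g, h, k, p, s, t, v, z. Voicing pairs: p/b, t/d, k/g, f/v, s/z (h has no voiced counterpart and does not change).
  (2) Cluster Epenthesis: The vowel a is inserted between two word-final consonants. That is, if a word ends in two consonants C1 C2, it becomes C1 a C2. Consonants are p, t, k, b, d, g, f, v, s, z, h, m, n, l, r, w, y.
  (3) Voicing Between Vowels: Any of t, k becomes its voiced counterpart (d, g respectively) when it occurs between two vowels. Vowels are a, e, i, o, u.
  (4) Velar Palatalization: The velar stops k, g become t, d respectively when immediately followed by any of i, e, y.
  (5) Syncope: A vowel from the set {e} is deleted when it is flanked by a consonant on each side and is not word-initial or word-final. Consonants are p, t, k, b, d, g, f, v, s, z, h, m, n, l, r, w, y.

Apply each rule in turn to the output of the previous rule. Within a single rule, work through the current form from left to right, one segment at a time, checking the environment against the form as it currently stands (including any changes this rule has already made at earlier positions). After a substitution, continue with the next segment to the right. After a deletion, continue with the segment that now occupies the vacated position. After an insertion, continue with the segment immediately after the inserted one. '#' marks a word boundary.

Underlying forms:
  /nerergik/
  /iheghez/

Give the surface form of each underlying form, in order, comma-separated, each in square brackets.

[nrrdik], [ihkhz]

/nerergik/:
  (1) Regressive Voicing Assimilation: no change — [nerergik]
  (2) Cluster Epenthesis: no change — [nerergik]
  (3) Voicing Between Vowels: no change — [nerergik]
  (4) Velar Palatalization: [nerergik] → [nererdik]
  (5) Syncope: [nererdik] → [nrrdik]
/iheghez/:
  (1) Regressive Voicing Assimilation: [iheghez] → [ihekhez]
  (2) Cluster Epenthesis: no change — [ihekhez]
  (3) Voicing Between Vowels: no change — [ihekhez]
  (4) Velar Palatalization: no change — [ihekhez]
  (5) Syncope: [ihekhez] → [ihkhz]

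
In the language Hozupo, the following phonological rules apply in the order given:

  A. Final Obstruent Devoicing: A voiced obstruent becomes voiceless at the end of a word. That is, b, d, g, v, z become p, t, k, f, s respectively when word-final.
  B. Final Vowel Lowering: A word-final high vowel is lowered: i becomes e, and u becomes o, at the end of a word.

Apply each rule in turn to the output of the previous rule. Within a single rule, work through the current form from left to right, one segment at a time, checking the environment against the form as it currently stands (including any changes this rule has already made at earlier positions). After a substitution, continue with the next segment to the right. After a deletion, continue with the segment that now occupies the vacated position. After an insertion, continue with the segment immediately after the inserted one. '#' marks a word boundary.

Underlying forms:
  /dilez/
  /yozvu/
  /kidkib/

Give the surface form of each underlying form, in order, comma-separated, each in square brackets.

/dilez/:
  A Final Obstruent Devoicing: [dilez] → [diles]
  B Final Vowel Lowering: no change — [diles]
/yozvu/:
  A Final Obstruent Devoicing: no change — [yozvu]
  B Final Vowel Lowering: [yozvu] → [yozvo]
/kidkib/:
  A Final Obstruent Devoicing: [kidkib] → [kidkip]
  B Final Vowel Lowering: no change — [kidkip]

[diles], [yozvo], [kidkip]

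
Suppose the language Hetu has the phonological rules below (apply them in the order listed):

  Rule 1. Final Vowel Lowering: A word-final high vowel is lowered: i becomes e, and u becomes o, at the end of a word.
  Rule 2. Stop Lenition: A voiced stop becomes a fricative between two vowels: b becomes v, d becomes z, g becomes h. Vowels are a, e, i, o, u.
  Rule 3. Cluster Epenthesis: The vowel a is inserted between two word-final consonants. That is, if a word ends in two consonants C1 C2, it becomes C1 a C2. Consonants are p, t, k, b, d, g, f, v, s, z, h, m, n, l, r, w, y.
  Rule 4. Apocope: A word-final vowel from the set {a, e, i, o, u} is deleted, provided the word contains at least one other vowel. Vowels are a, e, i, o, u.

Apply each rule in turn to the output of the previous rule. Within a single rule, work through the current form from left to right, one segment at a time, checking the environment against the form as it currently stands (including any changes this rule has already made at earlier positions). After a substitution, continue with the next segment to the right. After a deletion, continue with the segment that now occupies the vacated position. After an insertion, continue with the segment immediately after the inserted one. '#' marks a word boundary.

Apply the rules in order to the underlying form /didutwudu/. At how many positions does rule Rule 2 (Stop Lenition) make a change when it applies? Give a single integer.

Rule 1 Final Vowel Lowering: [didutwudu] → [didutwudo]
Rule 2 Stop Lenition: [didutwudo] → [dizutwuzo]
Rule 3 Cluster Epenthesis: no change — [dizutwuzo]
Rule 4 Apocope: [dizutwuzo] → [dizutwuz]
Rule Rule 2 changed 2 position(s).

2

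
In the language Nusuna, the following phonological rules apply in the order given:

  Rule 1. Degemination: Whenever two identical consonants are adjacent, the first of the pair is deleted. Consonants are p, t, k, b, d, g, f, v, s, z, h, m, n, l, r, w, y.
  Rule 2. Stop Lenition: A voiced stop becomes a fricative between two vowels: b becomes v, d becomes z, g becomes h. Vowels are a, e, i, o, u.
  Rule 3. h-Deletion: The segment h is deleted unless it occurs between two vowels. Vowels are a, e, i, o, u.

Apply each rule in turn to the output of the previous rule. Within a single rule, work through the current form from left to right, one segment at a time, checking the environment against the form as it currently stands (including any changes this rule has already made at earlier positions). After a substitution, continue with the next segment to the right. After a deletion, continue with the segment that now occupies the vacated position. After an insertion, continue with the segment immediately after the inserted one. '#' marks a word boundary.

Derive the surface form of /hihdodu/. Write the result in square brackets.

Rule 1 Degemination: no change — [hihdodu]
Rule 2 Stop Lenition: [hihdodu] → [hihdozu]
Rule 3 h-Deletion: [hihdozu] → [idozu]

[idozu]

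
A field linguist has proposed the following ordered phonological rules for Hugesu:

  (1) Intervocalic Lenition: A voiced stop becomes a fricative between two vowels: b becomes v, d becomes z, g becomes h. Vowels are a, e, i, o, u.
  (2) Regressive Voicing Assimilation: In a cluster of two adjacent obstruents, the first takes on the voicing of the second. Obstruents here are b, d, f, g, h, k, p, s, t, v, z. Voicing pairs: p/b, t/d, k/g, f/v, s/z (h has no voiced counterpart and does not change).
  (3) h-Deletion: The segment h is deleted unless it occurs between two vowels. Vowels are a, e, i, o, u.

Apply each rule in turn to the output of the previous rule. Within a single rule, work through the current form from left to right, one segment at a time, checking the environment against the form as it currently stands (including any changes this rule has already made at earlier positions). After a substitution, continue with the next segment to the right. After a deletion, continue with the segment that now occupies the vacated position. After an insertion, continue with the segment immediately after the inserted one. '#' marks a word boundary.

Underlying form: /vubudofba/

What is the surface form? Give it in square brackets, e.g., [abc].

[vuvuzovba]

(1) Intervocalic Lenition: [vubudofba] → [vuvuzofba]
(2) Regressive Voicing Assimilation: [vuvuzofba] → [vuvuzovba]
(3) h-Deletion: no change — [vuvuzovba]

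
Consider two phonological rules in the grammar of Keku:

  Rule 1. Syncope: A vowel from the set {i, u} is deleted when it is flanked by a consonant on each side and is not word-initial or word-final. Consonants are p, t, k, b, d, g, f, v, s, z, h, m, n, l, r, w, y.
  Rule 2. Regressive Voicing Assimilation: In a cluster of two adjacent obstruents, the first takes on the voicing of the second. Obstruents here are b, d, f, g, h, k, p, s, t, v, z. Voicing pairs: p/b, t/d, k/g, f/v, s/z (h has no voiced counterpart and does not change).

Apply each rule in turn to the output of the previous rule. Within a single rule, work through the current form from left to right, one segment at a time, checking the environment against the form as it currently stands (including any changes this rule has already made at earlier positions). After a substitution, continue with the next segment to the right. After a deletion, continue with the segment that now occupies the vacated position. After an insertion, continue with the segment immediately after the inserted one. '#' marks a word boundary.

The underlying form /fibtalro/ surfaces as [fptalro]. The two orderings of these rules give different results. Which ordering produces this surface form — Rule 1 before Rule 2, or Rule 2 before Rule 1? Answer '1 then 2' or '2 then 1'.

Order 1 then 2:
  1 Syncope: [fibtalro] → [fbtalro]
  2 Regressive Voicing Assimilation: [fbtalro] → [vptalro]
  result: [vptalro]
Order 2 then 1:
  2 Regressive Voicing Assimilation: [fibtalro] → [fiptalro]
  1 Syncope: [fiptalro] → [fptalro]
  result: [fptalro]

2 then 1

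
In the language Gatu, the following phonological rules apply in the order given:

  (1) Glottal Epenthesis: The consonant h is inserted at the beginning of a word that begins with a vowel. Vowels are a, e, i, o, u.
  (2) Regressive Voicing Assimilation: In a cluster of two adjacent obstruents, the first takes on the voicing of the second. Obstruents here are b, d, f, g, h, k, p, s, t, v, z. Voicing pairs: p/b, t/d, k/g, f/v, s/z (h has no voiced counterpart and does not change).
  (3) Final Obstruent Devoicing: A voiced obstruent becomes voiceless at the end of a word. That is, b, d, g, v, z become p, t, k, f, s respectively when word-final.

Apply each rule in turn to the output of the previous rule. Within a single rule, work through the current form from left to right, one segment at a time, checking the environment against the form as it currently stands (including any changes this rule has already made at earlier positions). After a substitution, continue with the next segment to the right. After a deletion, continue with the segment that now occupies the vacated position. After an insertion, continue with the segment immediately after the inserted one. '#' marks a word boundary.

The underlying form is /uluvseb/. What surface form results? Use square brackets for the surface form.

(1) Glottal Epenthesis: [uluvseb] → [huluvseb]
(2) Regressive Voicing Assimilation: [huluvseb] → [hulufseb]
(3) Final Obstruent Devoicing: [hulufseb] → [hulufsep]

[hulufsep]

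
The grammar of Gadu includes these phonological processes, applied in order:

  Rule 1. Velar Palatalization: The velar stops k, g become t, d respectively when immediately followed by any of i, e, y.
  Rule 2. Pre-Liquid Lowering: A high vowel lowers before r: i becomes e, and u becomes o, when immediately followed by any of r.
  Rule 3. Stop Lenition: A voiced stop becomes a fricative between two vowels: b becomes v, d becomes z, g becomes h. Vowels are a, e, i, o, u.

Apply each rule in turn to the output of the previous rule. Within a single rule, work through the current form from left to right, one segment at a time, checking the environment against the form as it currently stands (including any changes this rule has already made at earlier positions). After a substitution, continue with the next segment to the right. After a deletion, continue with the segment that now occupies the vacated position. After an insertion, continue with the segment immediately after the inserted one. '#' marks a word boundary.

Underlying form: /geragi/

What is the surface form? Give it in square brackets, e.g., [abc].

[derazi]

Rule 1 Velar Palatalization: [geragi] → [deradi]
Rule 2 Pre-Liquid Lowering: no change — [deradi]
Rule 3 Stop Lenition: [deradi] → [derazi]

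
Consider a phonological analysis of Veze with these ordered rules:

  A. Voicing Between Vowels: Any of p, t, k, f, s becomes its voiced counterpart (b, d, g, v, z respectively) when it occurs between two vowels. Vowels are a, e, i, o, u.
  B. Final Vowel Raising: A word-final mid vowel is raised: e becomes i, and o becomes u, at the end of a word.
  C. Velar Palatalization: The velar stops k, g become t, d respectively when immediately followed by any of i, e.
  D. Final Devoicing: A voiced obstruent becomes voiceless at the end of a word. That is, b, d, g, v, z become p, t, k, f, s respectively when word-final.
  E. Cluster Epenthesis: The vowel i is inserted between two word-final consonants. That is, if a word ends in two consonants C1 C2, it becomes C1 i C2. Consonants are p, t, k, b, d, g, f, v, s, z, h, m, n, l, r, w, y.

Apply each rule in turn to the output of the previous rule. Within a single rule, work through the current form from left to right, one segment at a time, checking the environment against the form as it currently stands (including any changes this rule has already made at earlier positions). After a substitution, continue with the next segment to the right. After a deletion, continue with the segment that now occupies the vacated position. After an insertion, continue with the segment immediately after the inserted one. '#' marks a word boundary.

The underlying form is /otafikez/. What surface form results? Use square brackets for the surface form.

[odavides]

A Voicing Between Vowels: [otafikez] → [odavigez]
B Final Vowel Raising: no change — [odavigez]
C Velar Palatalization: [odavigez] → [odavidez]
D Final Devoicing: [odavidez] → [odavides]
E Cluster Epenthesis: no change — [odavides]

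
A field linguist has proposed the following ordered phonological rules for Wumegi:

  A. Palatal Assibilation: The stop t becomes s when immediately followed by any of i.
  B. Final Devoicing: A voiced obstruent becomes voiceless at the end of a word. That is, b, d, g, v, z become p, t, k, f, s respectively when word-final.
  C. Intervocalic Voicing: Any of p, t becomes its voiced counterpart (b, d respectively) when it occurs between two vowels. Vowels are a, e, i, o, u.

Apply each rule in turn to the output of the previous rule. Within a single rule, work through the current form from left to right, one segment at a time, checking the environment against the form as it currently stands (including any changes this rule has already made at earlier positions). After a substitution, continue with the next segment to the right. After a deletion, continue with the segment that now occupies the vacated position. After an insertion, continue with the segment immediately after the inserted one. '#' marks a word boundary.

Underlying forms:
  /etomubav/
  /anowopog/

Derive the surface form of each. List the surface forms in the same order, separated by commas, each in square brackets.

/etomubav/:
  A Palatal Assibilation: no change — [etomubav]
  B Final Devoicing: [etomubav] → [etomubaf]
  C Intervocalic Voicing: [etomubaf] → [edomubaf]
/anowopog/:
  A Palatal Assibilation: no change — [anowopog]
  B Final Devoicing: [anowopog] → [anowopok]
  C Intervocalic Voicing: [anowopok] → [anowobok]

[edomubaf], [anowobok]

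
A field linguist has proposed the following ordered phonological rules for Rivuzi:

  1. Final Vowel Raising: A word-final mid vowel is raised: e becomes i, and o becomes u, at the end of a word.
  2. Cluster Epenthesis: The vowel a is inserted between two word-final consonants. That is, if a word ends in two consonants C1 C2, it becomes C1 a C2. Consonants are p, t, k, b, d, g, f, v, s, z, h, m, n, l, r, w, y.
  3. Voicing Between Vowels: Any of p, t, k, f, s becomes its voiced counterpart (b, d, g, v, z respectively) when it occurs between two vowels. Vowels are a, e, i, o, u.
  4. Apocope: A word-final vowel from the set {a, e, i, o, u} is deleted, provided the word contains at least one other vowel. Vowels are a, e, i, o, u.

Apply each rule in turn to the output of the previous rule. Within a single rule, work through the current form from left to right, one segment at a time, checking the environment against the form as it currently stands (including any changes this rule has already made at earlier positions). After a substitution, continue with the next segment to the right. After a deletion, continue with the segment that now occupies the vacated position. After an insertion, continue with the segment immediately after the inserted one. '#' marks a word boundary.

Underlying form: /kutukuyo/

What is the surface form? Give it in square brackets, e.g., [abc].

1 Final Vowel Raising: [kutukuyo] → [kutukuyu]
2 Cluster Epenthesis: no change — [kutukuyu]
3 Voicing Between Vowels: [kutukuyu] → [kuduguyu]
4 Apocope: [kuduguyu] → [kuduguy]

[kuduguy]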